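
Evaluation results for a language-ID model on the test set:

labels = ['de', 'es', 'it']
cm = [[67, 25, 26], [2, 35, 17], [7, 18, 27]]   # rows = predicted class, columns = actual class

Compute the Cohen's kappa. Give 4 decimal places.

Observed agreement pₒ = trace/N = 129/224 = 0.57589
Expected agreement pₑ = Σ (rowᵢ·colᵢ)/N² = (76·118 + 78·54 + 70·52)/224² = 0.33522
κ = (pₒ − pₑ)/(1 − pₑ) = (0.57589 − 0.33522)/(1 − 0.33522) = 0.3620

0.3620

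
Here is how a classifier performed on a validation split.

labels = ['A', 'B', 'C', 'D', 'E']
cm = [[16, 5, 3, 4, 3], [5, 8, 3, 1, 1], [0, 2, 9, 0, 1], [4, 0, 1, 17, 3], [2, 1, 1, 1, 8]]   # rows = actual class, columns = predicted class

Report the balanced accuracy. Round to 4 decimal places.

Balanced accuracy = mean of per-class recall.
  A: recall = 16/31 = 0.51613
  B: recall = 8/18 = 0.44444
  C: recall = 9/12 = 0.75000
  D: recall = 17/25 = 0.68000
  E: recall = 8/13 = 0.61538
Mean = (0.51613 + 0.44444 + 0.75000 + 0.68000 + 0.61538) / 5 = 0.6012

0.6012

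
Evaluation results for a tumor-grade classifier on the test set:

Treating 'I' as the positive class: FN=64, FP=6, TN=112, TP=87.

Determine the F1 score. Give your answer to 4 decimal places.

Precision = TP/(TP+FP) = 87/93 = 0.9355
Recall = TP/(TP+FN) = 87/151 = 0.5762
F1 = 2·TP/(2·TP+FP+FN) = 174/244 = 0.7131

0.7131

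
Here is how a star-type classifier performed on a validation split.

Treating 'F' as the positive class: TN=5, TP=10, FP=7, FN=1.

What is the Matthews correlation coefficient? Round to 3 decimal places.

MCC = (TP·TN − FP·FN) / √((TP+FP)(TP+FN)(TN+FP)(TN+FN))
Numerator = 10·5 − 7·1 = 43
Denominator = √(17·11·12·6) = √13464 = 116.0345
MCC = 43 / 116.0345 = 0.371

0.371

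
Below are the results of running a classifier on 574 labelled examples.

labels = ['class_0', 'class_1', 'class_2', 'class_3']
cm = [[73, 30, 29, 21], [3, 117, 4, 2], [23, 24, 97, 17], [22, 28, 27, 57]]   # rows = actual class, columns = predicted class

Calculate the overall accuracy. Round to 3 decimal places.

Accuracy = trace / total = (73+117+97+57=344) / 574 = 344/574 = 0.599

0.599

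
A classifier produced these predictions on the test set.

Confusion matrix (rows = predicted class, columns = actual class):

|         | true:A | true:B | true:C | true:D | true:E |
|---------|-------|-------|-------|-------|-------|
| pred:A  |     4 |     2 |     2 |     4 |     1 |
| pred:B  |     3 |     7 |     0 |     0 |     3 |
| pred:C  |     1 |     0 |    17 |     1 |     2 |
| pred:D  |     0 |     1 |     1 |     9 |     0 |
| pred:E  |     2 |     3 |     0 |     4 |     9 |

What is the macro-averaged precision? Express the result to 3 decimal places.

0.595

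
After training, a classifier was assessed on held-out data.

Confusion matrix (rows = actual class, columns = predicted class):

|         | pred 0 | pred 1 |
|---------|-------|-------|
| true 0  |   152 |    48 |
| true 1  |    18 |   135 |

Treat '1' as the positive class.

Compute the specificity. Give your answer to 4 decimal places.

0.7600

Specificity = TN/(TN+FP) = 152/(152+48) = 0.7600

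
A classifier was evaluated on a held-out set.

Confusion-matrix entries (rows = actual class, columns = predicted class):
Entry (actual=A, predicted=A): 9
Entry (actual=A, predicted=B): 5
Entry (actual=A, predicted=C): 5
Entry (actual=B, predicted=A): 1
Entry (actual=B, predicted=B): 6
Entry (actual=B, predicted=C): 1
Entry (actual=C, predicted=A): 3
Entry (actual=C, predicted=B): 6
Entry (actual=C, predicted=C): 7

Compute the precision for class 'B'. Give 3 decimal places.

0.353

One-vs-rest for 'B': TP = diagonal; FP = other classes predicted 'B'; FN = 'B' predicted as other.
precision = TP/(TP+FP).
B: TP=6, FP=5+6=11 → 6/17 = 0.3529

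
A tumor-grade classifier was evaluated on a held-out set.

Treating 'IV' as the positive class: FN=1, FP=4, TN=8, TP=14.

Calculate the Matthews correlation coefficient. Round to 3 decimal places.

0.632

MCC = (TP·TN − FP·FN) / √((TP+FP)(TP+FN)(TN+FP)(TN+FN))
Numerator = 14·8 − 4·1 = 108
Denominator = √(18·15·12·9) = √29160 = 170.7630
MCC = 108 / 170.7630 = 0.632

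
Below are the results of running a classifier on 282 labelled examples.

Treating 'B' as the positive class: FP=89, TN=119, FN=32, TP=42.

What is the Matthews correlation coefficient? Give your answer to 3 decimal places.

0.123

MCC = (TP·TN − FP·FN) / √((TP+FP)(TP+FN)(TN+FP)(TN+FN))
Numerator = 42·119 − 89·32 = 2150
Denominator = √(131·74·208·151) = √304469152 = 17449.0444
MCC = 2150 / 17449.0444 = 0.123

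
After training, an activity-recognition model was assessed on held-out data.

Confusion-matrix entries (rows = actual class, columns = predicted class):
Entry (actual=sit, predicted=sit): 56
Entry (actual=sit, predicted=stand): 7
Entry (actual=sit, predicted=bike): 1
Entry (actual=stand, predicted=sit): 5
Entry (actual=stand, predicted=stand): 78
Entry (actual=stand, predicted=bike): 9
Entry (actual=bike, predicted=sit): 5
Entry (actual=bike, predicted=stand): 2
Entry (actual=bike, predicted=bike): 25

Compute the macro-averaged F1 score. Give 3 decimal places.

Per-class F1 score (2·TP/(2·TP+FP+FN)):
  sit: TP=56, FP=5+5=10, FN=7+1=8 → 112/130 = 0.8615
  stand: TP=78, FP=7+2=9, FN=5+9=14 → 156/179 = 0.8715
  bike: TP=25, FP=1+9=10, FN=5+2=7 → 50/67 = 0.7463
Macro-F1 score = mean = (0.8615 + 0.8715 + 0.7463) / 3 = 0.826

0.826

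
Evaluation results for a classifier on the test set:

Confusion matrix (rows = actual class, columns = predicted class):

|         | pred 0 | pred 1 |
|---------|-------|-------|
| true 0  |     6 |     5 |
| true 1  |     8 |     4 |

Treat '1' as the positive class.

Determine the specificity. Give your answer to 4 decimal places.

Specificity = TN/(TN+FP) = 6/(6+5) = 0.5455

0.5455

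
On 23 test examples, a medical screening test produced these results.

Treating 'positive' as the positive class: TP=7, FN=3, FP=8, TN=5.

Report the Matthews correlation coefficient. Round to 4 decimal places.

0.0881

MCC = (TP·TN − FP·FN) / √((TP+FP)(TP+FN)(TN+FP)(TN+FN))
Numerator = 7·5 − 8·3 = 11
Denominator = √(15·10·13·8) = √15600 = 124.9000
MCC = 11 / 124.9000 = 0.0881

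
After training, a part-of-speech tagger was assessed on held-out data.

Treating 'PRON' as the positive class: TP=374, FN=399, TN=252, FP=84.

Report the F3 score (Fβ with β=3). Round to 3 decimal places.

Fβ = (1+β²)·TP / ((1+β²)·TP + β²·FN + FP), with β²=9
= 10·374 / (10·374 + 9·399 + 84) = 0.504

0.504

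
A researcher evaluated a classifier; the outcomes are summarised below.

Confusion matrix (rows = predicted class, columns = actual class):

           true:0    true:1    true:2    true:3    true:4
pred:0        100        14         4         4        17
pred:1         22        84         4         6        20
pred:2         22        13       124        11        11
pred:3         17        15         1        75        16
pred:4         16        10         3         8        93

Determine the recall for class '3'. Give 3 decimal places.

One-vs-rest for '3': TP = diagonal; FP = other classes predicted '3'; FN = '3' predicted as other.
recall = TP/(TP+FN).
3: TP=75, FN=4+6+11+8=29 → 75/104 = 0.7212

0.721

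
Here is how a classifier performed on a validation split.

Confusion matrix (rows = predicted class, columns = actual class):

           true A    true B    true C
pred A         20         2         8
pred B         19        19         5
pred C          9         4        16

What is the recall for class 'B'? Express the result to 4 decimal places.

0.7600

Treat 'B' as positive and all other classes as negative.
recall = TP/(TP+FN).
B: TP=19, FN=2+4=6 → 19/25 = 0.76000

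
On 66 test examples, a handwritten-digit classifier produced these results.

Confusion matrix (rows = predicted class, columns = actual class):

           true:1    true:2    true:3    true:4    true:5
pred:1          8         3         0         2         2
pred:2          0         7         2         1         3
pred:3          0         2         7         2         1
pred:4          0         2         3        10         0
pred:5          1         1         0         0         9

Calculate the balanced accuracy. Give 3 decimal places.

Balanced accuracy = mean of per-class recall.
  1: recall = 8/9 = 0.8889
  2: recall = 7/15 = 0.4667
  3: recall = 7/12 = 0.5833
  4: recall = 10/15 = 0.6667
  5: recall = 9/15 = 0.6000
Mean = (0.8889 + 0.4667 + 0.5833 + 0.6667 + 0.6000) / 5 = 0.641

0.641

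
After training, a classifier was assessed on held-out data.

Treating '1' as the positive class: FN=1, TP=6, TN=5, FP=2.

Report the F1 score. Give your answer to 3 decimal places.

0.800

Precision = TP/(TP+FP) = 6/8 = 0.7500
Recall = TP/(TP+FN) = 6/7 = 0.8571
F1 = 2·TP/(2·TP+FP+FN) = 12/15 = 0.800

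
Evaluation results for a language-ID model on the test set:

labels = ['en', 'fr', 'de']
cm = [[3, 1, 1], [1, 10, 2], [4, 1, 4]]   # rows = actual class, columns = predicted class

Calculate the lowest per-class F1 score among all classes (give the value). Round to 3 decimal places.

Per-class F1 score (2·TP/(2·TP+FP+FN)):
  en: TP=3, FP=1+4=5, FN=1+1=2 → 6/13 = 0.4615
  fr: TP=10, FP=1+1=2, FN=1+2=3 → 20/25 = 0.8000
  de: TP=4, FP=1+2=3, FN=4+1=5 → 8/16 = 0.5000
Lowest is class 'en' with F1 score = 0.462.

0.462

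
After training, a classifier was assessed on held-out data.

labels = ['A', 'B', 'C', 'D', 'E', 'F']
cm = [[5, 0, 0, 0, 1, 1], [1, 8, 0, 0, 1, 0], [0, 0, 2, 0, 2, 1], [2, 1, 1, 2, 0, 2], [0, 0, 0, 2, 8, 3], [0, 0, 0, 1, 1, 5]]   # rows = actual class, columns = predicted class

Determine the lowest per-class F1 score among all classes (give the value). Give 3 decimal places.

Per-class F1 score (2·TP/(2·TP+FP+FN)):
  A: TP=5, FP=1+0+2+0+0=3, FN=0+0+0+1+1=2 → 10/15 = 0.6667
  B: TP=8, FP=0+0+1+0+0=1, FN=1+0+0+1+0=2 → 16/19 = 0.8421
  C: TP=2, FP=0+0+1+0+0=1, FN=0+0+0+2+1=3 → 4/8 = 0.5000
  D: TP=2, FP=0+0+0+2+1=3, FN=2+1+1+0+2=6 → 4/13 = 0.3077
  E: TP=8, FP=1+1+2+0+1=5, FN=0+0+0+2+3=5 → 16/26 = 0.6154
  F: TP=5, FP=1+0+1+2+3=7, FN=0+0+0+1+1=2 → 10/19 = 0.5263
Lowest is class 'D' with F1 score = 0.308.

0.308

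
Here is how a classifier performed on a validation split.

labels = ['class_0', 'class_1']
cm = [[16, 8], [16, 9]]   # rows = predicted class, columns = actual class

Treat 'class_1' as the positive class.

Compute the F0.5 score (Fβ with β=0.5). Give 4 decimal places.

0.3846

Fβ = (1+β²)·TP / ((1+β²)·TP + β²·FN + FP), with β²=1/4
= 1.25·9 / (1.25·9 + 0.25·8 + 16) = 0.3846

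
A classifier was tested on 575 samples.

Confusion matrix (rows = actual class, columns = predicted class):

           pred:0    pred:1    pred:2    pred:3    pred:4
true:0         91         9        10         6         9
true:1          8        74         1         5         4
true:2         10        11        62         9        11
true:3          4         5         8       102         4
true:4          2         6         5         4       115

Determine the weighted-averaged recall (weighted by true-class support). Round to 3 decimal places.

Per-class recall (TP/(TP+FN)):
  0: TP=91, FN=9+10+6+9=34 → 91/125 = 0.7280
  1: TP=74, FN=8+1+5+4=18 → 74/92 = 0.8043
  2: TP=62, FN=10+11+9+11=41 → 62/103 = 0.6019
  3: TP=102, FN=4+5+8+4=21 → 102/123 = 0.8293
  4: TP=115, FN=2+6+5+4=17 → 115/132 = 0.8712
Weighted-recall = Σ (supportᵢ/N)·recallᵢ with N=575: (125/575)·0.7280 + (92/575)·0.8043 + (103/575)·0.6019 + (123/575)·0.8293 + (132/575)·0.8712 = 0.772

0.772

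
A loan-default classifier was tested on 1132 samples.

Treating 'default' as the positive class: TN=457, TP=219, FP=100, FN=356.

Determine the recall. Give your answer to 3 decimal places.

0.381

Recall = TP/(TP+FN) = 219/(219+356) = 219/575 = 0.381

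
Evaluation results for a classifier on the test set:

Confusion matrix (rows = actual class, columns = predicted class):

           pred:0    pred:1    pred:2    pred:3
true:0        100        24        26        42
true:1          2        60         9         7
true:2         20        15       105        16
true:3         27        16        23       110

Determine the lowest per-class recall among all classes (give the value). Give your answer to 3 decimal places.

Per-class recall (TP/(TP+FN)):
  0: TP=100, FN=24+26+42=92 → 100/192 = 0.5208
  1: TP=60, FN=2+9+7=18 → 60/78 = 0.7692
  2: TP=105, FN=20+15+16=51 → 105/156 = 0.6731
  3: TP=110, FN=27+16+23=66 → 110/176 = 0.6250
Lowest is class '0' with recall = 0.521.

0.521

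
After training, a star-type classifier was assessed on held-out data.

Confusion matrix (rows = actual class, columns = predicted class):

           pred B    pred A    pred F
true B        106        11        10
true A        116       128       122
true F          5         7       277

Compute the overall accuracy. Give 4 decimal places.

0.6535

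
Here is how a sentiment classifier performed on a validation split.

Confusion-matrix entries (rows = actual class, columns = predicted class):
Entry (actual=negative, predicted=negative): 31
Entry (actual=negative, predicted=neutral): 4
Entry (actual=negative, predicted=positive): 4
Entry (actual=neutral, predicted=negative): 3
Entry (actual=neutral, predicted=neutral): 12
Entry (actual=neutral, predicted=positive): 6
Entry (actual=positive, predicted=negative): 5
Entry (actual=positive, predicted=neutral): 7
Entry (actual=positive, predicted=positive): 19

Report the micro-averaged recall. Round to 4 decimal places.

0.6813

Micro-averaging pools counts across classes: ΣTP=62, ΣFP=29, ΣFN=29.
Micro-recall = TP/(TP+FN) on pooled counts = 0.6813 (equals overall accuracy in single-label multiclass).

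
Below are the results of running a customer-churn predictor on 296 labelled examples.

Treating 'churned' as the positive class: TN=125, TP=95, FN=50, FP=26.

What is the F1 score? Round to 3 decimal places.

0.714

Precision = TP/(TP+FP) = 95/121 = 0.7851
Recall = TP/(TP+FN) = 95/145 = 0.6552
F1 = 2·TP/(2·TP+FP+FN) = 190/266 = 0.714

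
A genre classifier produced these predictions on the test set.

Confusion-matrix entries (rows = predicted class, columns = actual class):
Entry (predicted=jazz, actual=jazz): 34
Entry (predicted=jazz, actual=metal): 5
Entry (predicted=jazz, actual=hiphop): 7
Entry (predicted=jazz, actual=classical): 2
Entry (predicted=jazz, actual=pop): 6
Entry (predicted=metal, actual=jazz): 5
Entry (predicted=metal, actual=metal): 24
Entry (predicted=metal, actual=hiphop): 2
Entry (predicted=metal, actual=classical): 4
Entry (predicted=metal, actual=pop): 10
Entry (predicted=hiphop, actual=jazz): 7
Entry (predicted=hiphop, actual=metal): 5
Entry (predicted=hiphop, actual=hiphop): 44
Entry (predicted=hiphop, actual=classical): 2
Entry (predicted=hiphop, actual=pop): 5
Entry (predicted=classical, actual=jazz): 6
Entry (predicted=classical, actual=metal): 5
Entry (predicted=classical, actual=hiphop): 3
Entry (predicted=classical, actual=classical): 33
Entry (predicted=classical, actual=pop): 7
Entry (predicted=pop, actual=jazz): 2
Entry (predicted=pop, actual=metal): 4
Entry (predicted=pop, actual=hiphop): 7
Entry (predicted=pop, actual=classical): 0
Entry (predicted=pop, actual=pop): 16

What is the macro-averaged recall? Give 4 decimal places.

Per-class recall (TP/(TP+FN)):
  jazz: TP=34, FN=5+7+6+2=20 → 34/54 = 0.62963
  metal: TP=24, FN=5+5+5+4=19 → 24/43 = 0.55814
  hiphop: TP=44, FN=7+2+3+7=19 → 44/63 = 0.69841
  classical: TP=33, FN=2+4+2+0=8 → 33/41 = 0.80488
  pop: TP=16, FN=6+10+5+7=28 → 16/44 = 0.36364
Macro-recall = mean = (0.62963 + 0.55814 + 0.69841 + 0.80488 + 0.36364) / 5 = 0.6109

0.6109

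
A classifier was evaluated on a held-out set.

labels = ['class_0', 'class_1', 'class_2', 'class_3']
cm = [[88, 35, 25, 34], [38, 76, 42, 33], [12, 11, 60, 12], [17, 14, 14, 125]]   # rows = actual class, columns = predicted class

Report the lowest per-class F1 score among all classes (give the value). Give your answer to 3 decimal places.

Per-class F1 score (2·TP/(2·TP+FP+FN)):
  class_0: TP=88, FP=38+12+17=67, FN=35+25+34=94 → 176/337 = 0.5223
  class_1: TP=76, FP=35+11+14=60, FN=38+42+33=113 → 152/325 = 0.4677
  class_2: TP=60, FP=25+42+14=81, FN=12+11+12=35 → 120/236 = 0.5085
  class_3: TP=125, FP=34+33+12=79, FN=17+14+14=45 → 250/374 = 0.6684
Lowest is class 'class_1' with F1 score = 0.468.

0.468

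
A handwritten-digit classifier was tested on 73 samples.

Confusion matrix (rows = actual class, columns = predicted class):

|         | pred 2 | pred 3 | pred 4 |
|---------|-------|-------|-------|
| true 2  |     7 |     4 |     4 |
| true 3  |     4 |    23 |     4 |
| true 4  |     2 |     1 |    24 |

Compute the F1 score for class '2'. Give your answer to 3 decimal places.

0.500

One-vs-rest for '2': TP = diagonal; FP = other classes predicted '2'; FN = '2' predicted as other.
F1 score = 2·TP/(2·TP+FP+FN).
2: TP=7, FP=4+2=6, FN=4+4=8 → 14/28 = 0.5000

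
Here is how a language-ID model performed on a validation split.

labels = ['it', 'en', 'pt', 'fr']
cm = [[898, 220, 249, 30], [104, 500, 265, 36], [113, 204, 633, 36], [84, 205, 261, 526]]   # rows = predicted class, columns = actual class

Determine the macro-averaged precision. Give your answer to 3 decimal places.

Per-class precision (TP/(TP+FP)):
  it: TP=898, FP=220+249+30=499 → 898/1397 = 0.6428
  en: TP=500, FP=104+265+36=405 → 500/905 = 0.5525
  pt: TP=633, FP=113+204+36=353 → 633/986 = 0.6420
  fr: TP=526, FP=84+205+261=550 → 526/1076 = 0.4888
Macro-precision = mean = (0.6428 + 0.5525 + 0.6420 + 0.4888) / 4 = 0.582

0.582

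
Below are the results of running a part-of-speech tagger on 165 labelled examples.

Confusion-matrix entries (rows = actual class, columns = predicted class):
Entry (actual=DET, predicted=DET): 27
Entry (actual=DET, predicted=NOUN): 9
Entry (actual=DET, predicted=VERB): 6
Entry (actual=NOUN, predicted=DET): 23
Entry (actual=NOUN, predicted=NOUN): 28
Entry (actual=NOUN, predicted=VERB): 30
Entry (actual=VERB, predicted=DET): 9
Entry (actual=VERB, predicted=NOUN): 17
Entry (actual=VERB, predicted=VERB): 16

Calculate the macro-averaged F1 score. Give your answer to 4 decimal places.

Per-class F1 score (2·TP/(2·TP+FP+FN)):
  DET: TP=27, FP=23+9=32, FN=9+6=15 → 54/101 = 0.53465
  NOUN: TP=28, FP=9+17=26, FN=23+30=53 → 56/135 = 0.41481
  VERB: TP=16, FP=6+30=36, FN=9+17=26 → 32/94 = 0.34043
Macro-F1 score = mean = (0.53465 + 0.41481 + 0.34043) / 3 = 0.4300

0.4300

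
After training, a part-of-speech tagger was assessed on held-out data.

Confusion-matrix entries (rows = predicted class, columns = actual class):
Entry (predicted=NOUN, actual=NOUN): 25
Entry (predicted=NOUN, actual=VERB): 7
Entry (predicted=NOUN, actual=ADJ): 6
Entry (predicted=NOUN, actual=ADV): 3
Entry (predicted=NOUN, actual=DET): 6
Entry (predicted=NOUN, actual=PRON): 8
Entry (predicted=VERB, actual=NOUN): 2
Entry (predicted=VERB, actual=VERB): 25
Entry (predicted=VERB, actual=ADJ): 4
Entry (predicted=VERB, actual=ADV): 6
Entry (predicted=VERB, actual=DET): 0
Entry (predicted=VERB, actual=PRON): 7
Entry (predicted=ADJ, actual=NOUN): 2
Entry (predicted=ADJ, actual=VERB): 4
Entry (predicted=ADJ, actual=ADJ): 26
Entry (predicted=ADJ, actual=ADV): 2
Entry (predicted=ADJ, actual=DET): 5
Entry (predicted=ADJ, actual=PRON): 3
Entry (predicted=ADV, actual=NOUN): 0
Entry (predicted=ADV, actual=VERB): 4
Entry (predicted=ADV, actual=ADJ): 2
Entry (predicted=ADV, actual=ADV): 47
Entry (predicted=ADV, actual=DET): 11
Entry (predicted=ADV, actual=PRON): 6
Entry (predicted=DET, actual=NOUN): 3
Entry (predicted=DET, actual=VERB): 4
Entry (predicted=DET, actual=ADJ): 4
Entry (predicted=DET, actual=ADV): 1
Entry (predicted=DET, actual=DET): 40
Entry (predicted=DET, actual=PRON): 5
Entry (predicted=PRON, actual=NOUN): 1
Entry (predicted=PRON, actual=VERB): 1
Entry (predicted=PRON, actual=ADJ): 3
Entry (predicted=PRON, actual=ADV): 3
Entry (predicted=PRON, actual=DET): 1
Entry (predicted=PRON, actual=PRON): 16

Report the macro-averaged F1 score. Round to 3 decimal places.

Per-class F1 score (2·TP/(2·TP+FP+FN)):
  NOUN: TP=25, FP=7+6+3+6+8=30, FN=2+2+0+3+1=8 → 50/88 = 0.5682
  VERB: TP=25, FP=2+4+6+0+7=19, FN=7+4+4+4+1=20 → 50/89 = 0.5618
  ADJ: TP=26, FP=2+4+2+5+3=16, FN=6+4+2+4+3=19 → 52/87 = 0.5977
  ADV: TP=47, FP=0+4+2+11+6=23, FN=3+6+2+1+3=15 → 94/132 = 0.7121
  DET: TP=40, FP=3+4+4+1+5=17, FN=6+0+5+11+1=23 → 80/120 = 0.6667
  PRON: TP=16, FP=1+1+3+3+1=9, FN=8+7+3+6+5=29 → 32/70 = 0.4571
Macro-F1 score = mean = (0.5682 + 0.5618 + 0.5977 + 0.7121 + 0.6667 + 0.4571) / 6 = 0.594

0.594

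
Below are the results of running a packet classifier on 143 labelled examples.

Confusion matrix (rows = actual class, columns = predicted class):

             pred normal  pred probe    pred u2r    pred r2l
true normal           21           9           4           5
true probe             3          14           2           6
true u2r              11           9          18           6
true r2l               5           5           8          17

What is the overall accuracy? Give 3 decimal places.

0.490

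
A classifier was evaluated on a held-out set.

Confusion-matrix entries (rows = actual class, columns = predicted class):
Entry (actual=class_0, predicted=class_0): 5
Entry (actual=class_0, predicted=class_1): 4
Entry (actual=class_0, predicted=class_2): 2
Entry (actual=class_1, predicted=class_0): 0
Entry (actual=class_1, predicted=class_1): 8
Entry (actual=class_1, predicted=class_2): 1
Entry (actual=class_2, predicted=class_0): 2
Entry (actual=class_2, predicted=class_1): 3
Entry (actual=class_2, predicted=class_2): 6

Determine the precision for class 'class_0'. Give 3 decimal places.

One-vs-rest for 'class_0': TP = diagonal; FP = other classes predicted 'class_0'; FN = 'class_0' predicted as other.
precision = TP/(TP+FP).
class_0: TP=5, FP=0+2=2 → 5/7 = 0.7143

0.714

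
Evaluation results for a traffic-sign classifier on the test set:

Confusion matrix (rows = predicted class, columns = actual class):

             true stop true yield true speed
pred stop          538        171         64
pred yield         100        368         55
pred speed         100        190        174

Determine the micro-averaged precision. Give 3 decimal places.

0.614

Micro-averaging pools counts across classes: ΣTP=1080, ΣFP=680, ΣFN=680.
Micro-precision = TP/(TP+FP) on pooled counts = 0.614 (equals overall accuracy in single-label multiclass).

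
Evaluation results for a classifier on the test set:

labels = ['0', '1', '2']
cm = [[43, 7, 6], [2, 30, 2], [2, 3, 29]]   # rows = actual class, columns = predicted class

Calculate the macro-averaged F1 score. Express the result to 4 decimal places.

0.8209

Per-class F1 score (2·TP/(2·TP+FP+FN)):
  0: TP=43, FP=2+2=4, FN=7+6=13 → 86/103 = 0.83495
  1: TP=30, FP=7+3=10, FN=2+2=4 → 60/74 = 0.81081
  2: TP=29, FP=6+2=8, FN=2+3=5 → 58/71 = 0.81690
Macro-F1 score = mean = (0.83495 + 0.81081 + 0.81690) / 3 = 0.8209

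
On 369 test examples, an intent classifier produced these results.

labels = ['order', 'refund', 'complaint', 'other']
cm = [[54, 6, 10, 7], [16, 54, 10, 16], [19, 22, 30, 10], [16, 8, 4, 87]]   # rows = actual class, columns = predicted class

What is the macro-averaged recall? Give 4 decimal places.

0.5977

Per-class recall (TP/(TP+FN)):
  order: TP=54, FN=6+10+7=23 → 54/77 = 0.70130
  refund: TP=54, FN=16+10+16=42 → 54/96 = 0.56250
  complaint: TP=30, FN=19+22+10=51 → 30/81 = 0.37037
  other: TP=87, FN=16+8+4=28 → 87/115 = 0.75652
Macro-recall = mean = (0.70130 + 0.56250 + 0.37037 + 0.75652) / 4 = 0.5977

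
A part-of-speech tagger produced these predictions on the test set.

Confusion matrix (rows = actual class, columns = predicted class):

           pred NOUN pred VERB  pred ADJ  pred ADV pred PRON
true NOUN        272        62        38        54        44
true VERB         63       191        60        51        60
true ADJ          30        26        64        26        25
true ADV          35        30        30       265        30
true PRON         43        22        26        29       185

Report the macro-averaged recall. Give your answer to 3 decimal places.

0.538

Per-class recall (TP/(TP+FN)):
  NOUN: TP=272, FN=62+38+54+44=198 → 272/470 = 0.5787
  VERB: TP=191, FN=63+60+51+60=234 → 191/425 = 0.4494
  ADJ: TP=64, FN=30+26+26+25=107 → 64/171 = 0.3743
  ADV: TP=265, FN=35+30+30+30=125 → 265/390 = 0.6795
  PRON: TP=185, FN=43+22+26+29=120 → 185/305 = 0.6066
Macro-recall = mean = (0.5787 + 0.4494 + 0.3743 + 0.6795 + 0.6066) / 5 = 0.538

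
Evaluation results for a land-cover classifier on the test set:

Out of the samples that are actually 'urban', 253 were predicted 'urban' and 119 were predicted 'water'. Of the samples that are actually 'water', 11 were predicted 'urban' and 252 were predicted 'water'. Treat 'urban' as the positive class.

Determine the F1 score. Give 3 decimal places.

Precision = TP/(TP+FP) = 253/264 = 0.9583
Recall = TP/(TP+FN) = 253/372 = 0.6801
F1 = 2·TP/(2·TP+FP+FN) = 506/636 = 0.796

0.796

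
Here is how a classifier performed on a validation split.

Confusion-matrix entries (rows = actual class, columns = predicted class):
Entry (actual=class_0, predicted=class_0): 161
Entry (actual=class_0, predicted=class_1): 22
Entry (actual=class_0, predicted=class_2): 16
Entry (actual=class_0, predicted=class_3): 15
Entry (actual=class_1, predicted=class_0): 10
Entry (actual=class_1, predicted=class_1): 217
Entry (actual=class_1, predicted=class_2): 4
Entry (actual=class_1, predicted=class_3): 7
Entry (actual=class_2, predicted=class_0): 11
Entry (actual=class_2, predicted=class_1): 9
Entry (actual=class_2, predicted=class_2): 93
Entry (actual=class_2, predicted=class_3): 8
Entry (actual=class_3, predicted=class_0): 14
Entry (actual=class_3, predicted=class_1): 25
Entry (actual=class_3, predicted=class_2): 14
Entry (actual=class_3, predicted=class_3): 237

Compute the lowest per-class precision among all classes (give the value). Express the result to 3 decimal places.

0.732

Per-class precision (TP/(TP+FP)):
  class_0: TP=161, FP=10+11+14=35 → 161/196 = 0.8214
  class_1: TP=217, FP=22+9+25=56 → 217/273 = 0.7949
  class_2: TP=93, FP=16+4+14=34 → 93/127 = 0.7323
  class_3: TP=237, FP=15+7+8=30 → 237/267 = 0.8876
Lowest is class 'class_2' with precision = 0.732.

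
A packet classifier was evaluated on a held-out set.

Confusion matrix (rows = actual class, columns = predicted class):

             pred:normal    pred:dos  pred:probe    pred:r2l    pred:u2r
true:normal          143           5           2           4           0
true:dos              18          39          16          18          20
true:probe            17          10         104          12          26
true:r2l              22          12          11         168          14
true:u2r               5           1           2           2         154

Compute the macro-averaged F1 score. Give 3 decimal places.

0.703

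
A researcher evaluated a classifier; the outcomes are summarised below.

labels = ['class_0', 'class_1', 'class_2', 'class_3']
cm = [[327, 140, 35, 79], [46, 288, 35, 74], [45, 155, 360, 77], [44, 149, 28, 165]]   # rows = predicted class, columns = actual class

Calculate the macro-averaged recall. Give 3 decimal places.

0.576

Per-class recall (TP/(TP+FN)):
  class_0: TP=327, FN=46+45+44=135 → 327/462 = 0.7078
  class_1: TP=288, FN=140+155+149=444 → 288/732 = 0.3934
  class_2: TP=360, FN=35+35+28=98 → 360/458 = 0.7860
  class_3: TP=165, FN=79+74+77=230 → 165/395 = 0.4177
Macro-recall = mean = (0.7078 + 0.3934 + 0.7860 + 0.4177) / 4 = 0.576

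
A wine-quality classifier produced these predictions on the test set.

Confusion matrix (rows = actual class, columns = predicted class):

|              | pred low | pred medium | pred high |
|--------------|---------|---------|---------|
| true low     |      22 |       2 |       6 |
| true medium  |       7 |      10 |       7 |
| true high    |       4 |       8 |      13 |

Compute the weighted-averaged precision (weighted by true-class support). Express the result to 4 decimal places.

0.5633

Per-class precision (TP/(TP+FP)):
  low: TP=22, FP=7+4=11 → 22/33 = 0.66667
  medium: TP=10, FP=2+8=10 → 10/20 = 0.50000
  high: TP=13, FP=6+7=13 → 13/26 = 0.50000
Weighted-precision = Σ (supportᵢ/N)·precisionᵢ with N=79: (30/79)·0.66667 + (24/79)·0.50000 + (25/79)·0.50000 = 0.5633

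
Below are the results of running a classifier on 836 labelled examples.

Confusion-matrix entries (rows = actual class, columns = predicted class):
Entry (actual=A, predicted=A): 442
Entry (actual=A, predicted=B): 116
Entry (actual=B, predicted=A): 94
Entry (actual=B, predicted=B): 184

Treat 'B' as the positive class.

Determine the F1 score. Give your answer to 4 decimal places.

Precision = TP/(TP+FP) = 184/300 = 0.6133
Recall = TP/(TP+FN) = 184/278 = 0.6619
F1 = 2·TP/(2·TP+FP+FN) = 368/578 = 0.6367

0.6367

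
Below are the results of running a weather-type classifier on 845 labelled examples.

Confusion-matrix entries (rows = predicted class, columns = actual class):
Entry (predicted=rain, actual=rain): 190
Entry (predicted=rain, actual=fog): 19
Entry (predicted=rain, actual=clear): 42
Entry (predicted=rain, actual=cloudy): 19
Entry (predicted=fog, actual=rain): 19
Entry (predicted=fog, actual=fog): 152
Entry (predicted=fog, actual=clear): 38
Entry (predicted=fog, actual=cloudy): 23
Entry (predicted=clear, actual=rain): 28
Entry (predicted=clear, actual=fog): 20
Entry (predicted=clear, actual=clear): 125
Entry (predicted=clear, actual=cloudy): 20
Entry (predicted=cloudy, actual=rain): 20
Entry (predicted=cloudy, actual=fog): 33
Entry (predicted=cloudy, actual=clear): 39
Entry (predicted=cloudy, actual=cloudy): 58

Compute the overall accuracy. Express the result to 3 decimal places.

Accuracy = trace / total = (190+152+125+58=525) / 845 = 525/845 = 0.621

0.621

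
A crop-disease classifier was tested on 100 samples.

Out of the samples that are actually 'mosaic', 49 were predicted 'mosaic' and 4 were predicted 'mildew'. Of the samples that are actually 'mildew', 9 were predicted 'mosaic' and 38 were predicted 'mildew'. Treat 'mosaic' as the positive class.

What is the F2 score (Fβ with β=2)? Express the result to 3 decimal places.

Fβ = (1+β²)·TP / ((1+β²)·TP + β²·FN + FP), with β²=4
= 5·49 / (5·49 + 4·4 + 9) = 0.907

0.907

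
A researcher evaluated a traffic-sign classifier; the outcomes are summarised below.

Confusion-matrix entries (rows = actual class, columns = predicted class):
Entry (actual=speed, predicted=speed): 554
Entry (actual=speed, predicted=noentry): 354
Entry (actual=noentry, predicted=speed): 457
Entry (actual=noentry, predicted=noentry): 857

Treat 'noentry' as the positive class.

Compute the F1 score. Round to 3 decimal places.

Precision = TP/(TP+FP) = 857/1211 = 0.7077
Recall = TP/(TP+FN) = 857/1314 = 0.6522
F1 = 2·TP/(2·TP+FP+FN) = 1714/2525 = 0.679

0.679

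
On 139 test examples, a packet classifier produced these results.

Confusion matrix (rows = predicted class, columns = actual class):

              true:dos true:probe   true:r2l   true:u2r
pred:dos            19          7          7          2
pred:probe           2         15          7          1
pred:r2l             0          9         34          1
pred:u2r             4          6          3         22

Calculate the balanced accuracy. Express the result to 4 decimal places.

0.6696

Balanced accuracy = mean of per-class recall.
  dos: recall = 19/25 = 0.76000
  probe: recall = 15/37 = 0.40541
  r2l: recall = 34/51 = 0.66667
  u2r: recall = 22/26 = 0.84615
Mean = (0.76000 + 0.40541 + 0.66667 + 0.84615) / 4 = 0.6696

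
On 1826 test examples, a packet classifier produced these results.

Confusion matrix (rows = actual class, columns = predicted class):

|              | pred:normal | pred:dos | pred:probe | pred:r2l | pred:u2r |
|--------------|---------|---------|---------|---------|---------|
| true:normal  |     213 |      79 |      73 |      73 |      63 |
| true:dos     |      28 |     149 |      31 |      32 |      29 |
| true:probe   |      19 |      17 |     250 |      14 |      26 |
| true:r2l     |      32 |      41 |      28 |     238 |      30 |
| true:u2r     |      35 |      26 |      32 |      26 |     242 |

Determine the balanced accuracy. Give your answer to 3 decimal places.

Balanced accuracy = mean of per-class recall.
  normal: recall = 213/501 = 0.4251
  dos: recall = 149/269 = 0.5539
  probe: recall = 250/326 = 0.7669
  r2l: recall = 238/369 = 0.6450
  u2r: recall = 242/361 = 0.6704
Mean = (0.4251 + 0.5539 + 0.7669 + 0.6450 + 0.6704) / 5 = 0.612

0.612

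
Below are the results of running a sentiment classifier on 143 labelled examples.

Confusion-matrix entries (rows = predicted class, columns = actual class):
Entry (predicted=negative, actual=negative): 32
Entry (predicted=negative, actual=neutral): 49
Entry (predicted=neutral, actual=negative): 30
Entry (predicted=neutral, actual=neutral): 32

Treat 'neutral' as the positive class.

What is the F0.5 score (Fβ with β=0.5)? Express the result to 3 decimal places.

Fβ = (1+β²)·TP / ((1+β²)·TP + β²·FN + FP), with β²=1/4
= 1.25·32 / (1.25·32 + 0.25·49 + 30) = 0.486

0.486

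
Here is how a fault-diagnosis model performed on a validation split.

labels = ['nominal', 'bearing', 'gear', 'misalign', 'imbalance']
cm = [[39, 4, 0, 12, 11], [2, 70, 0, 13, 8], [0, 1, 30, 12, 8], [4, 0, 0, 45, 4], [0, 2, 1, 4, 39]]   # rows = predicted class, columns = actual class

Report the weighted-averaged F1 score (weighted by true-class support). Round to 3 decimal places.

0.713

Per-class F1 score (2·TP/(2·TP+FP+FN)):
  nominal: TP=39, FP=4+0+12+11=27, FN=2+0+4+0=6 → 78/111 = 0.7027
  bearing: TP=70, FP=2+0+13+8=23, FN=4+1+0+2=7 → 140/170 = 0.8235
  gear: TP=30, FP=0+1+12+8=21, FN=0+0+0+1=1 → 60/82 = 0.7317
  misalign: TP=45, FP=4+0+0+4=8, FN=12+13+12+4=41 → 90/139 = 0.6475
  imbalance: TP=39, FP=0+2+1+4=7, FN=11+8+8+4=31 → 78/116 = 0.6724
Weighted-F1 score = Σ (supportᵢ/N)·F1 scoreᵢ with N=309: (45/309)·0.7027 + (77/309)·0.8235 + (31/309)·0.7317 + (86/309)·0.6475 + (70/309)·0.6724 = 0.713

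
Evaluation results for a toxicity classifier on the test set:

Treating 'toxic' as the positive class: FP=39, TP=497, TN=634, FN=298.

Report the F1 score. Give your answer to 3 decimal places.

0.747

Precision = TP/(TP+FP) = 497/536 = 0.9272
Recall = TP/(TP+FN) = 497/795 = 0.6252
F1 = 2·TP/(2·TP+FP+FN) = 994/1331 = 0.747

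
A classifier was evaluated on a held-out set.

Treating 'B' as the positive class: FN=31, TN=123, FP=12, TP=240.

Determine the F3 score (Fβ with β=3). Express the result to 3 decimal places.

0.892

Fβ = (1+β²)·TP / ((1+β²)·TP + β²·FN + FP), with β²=9
= 10·240 / (10·240 + 9·31 + 12) = 0.892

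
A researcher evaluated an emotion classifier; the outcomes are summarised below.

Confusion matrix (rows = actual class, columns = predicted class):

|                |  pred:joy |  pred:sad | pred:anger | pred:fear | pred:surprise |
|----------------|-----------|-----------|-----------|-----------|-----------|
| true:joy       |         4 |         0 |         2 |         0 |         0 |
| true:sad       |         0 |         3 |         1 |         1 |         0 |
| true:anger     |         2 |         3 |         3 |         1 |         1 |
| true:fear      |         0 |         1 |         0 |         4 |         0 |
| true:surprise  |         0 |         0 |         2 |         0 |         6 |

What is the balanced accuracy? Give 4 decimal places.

Balanced accuracy = mean of per-class recall.
  joy: recall = 4/6 = 0.66667
  sad: recall = 3/5 = 0.60000
  anger: recall = 3/10 = 0.30000
  fear: recall = 4/5 = 0.80000
  surprise: recall = 6/8 = 0.75000
Mean = (0.66667 + 0.60000 + 0.30000 + 0.80000 + 0.75000) / 5 = 0.6233

0.6233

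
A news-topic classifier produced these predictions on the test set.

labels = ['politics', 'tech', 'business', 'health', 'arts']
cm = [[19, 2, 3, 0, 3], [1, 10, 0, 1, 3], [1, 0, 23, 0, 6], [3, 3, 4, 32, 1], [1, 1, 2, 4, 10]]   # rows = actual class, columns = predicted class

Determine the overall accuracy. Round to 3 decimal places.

Accuracy = trace / total = (19+10+23+32+10=94) / 133 = 94/133 = 0.707

0.707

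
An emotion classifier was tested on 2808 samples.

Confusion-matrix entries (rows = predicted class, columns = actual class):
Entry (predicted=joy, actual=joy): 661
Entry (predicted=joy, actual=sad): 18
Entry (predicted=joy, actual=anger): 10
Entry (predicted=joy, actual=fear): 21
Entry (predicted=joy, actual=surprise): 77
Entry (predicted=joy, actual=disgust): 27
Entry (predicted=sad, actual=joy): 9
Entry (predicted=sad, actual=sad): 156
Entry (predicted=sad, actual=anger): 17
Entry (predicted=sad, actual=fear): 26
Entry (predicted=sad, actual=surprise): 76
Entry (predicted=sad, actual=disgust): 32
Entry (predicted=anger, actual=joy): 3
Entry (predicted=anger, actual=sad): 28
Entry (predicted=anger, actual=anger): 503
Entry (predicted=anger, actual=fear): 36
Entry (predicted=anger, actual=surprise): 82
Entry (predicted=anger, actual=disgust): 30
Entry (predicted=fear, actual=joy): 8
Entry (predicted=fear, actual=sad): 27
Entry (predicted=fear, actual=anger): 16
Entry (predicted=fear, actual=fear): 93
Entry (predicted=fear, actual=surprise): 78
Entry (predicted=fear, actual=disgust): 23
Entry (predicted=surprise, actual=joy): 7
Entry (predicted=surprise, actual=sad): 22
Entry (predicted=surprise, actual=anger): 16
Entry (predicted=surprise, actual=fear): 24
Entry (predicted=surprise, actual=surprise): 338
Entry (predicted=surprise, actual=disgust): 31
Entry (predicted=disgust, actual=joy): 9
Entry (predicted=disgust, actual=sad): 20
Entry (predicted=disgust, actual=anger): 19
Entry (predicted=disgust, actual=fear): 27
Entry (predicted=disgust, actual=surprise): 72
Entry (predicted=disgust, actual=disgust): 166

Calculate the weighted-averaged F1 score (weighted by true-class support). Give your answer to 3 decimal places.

0.674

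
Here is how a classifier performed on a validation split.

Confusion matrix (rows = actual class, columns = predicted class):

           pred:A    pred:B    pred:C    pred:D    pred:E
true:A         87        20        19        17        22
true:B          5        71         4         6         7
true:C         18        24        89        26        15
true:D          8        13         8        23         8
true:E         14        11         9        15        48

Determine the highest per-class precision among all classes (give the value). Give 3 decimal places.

0.690

Per-class precision (TP/(TP+FP)):
  A: TP=87, FP=5+18+8+14=45 → 87/132 = 0.6591
  B: TP=71, FP=20+24+13+11=68 → 71/139 = 0.5108
  C: TP=89, FP=19+4+8+9=40 → 89/129 = 0.6899
  D: TP=23, FP=17+6+26+15=64 → 23/87 = 0.2644
  E: TP=48, FP=22+7+15+8=52 → 48/100 = 0.4800
Highest is class 'C' with precision = 0.690.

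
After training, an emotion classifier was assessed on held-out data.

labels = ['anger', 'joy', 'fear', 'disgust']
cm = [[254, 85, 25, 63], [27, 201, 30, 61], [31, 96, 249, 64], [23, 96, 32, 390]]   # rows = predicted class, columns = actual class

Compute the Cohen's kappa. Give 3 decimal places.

0.509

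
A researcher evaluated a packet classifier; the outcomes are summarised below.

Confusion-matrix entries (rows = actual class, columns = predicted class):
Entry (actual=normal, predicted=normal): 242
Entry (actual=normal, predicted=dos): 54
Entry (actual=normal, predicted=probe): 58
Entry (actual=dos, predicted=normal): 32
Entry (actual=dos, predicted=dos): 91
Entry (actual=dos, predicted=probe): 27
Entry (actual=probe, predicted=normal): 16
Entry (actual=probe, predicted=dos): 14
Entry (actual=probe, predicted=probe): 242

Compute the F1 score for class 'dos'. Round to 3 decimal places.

0.589

One-vs-rest for 'dos': TP = diagonal; FP = other classes predicted 'dos'; FN = 'dos' predicted as other.
F1 score = 2·TP/(2·TP+FP+FN).
dos: TP=91, FP=54+14=68, FN=32+27=59 → 182/309 = 0.5890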